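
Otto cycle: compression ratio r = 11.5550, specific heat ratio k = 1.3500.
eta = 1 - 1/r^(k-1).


r^(k-1) = 2.3549
eta = 1 - 1/2.3549 = 0.5754 = 57.5351%

57.5351%


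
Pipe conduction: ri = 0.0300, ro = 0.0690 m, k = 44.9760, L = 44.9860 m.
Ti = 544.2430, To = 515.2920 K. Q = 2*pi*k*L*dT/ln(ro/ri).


dT = 28.9510 K
ln(ro/ri) = 0.8329
Q = 2*pi*44.9760*44.9860*28.9510 / 0.8329 = 441879.6750 W

441879.6750 W


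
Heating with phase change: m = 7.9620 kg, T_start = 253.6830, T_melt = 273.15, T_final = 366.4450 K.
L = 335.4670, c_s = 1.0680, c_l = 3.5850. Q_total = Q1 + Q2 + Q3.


Q1 (sensible, solid) = 7.9620 * 1.0680 * 19.4670 = 165.5360 kJ
Q2 (latent) = 7.9620 * 335.4670 = 2670.9883 kJ
Q3 (sensible, liquid) = 7.9620 * 3.5850 * 93.2950 = 2662.9910 kJ
Q_total = 5499.5153 kJ

5499.5153 kJ


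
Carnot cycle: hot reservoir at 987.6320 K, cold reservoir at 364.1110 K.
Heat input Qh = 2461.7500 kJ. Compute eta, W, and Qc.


eta = 1 - 364.1110/987.6320 = 0.6313
W = 0.6313 * 2461.7500 = 1554.1749 kJ
Qc = 2461.7500 - 1554.1749 = 907.5751 kJ

eta = 63.1329%, W = 1554.1749 kJ, Qc = 907.5751 kJ


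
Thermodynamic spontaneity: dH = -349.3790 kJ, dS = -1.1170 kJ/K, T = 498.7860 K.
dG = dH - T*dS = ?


T*dS = 498.7860 * -1.1170 = -557.1440 kJ
dG = -349.3790 + 557.1440 = 207.7650 kJ (non-spontaneous)

dG = 207.7650 kJ, non-spontaneous


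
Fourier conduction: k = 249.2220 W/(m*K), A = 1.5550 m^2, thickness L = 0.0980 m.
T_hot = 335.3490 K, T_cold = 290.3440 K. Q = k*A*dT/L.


dT = 45.0050 K
Q = 249.2220 * 1.5550 * 45.0050 / 0.0980 = 177971.9097 W

177971.9097 W


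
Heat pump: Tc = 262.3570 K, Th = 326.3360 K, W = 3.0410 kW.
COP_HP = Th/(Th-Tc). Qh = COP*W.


COP = 326.3360 / 63.9790 = 5.1007
Qh = 5.1007 * 3.0410 = 15.5111 kW

COP = 5.1007, Qh = 15.5111 kW


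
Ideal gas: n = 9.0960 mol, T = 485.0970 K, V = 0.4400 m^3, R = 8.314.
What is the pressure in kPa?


P = nRT/V = 9.0960 * 8.314 * 485.0970 / 0.4400
= 36685.0454 / 0.4400 = 83375.1031 Pa = 83.3751 kPa

83.3751 kPa


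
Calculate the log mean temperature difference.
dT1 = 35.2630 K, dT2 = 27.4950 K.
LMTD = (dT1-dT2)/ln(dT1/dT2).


dT1/dT2 = 1.2825
ln(dT1/dT2) = 0.2488
LMTD = 7.7680 / 0.2488 = 31.2181 K

31.2181 K


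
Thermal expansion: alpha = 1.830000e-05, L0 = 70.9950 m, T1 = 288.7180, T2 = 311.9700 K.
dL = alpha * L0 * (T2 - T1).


dT = 23.2520 K
dL = 1.830000e-05 * 70.9950 * 23.2520 = 0.030209 m
L_final = 71.025209 m

dL = 0.030209 m


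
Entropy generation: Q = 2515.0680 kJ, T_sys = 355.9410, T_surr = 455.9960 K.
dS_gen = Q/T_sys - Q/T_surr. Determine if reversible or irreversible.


dS_sys = 2515.0680/355.9410 = 7.0660 kJ/K
dS_surr = -2515.0680/455.9960 = -5.5155 kJ/K
dS_gen = 7.0660 - 5.5155 = 1.5504 kJ/K (irreversible)

dS_gen = 1.5504 kJ/K, irreversible


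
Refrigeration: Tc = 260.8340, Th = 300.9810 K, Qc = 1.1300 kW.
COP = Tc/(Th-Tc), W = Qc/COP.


COP = 260.8340 / 40.1470 = 6.4970
W = 1.1300 / 6.4970 = 0.1739 kW

COP = 6.4970, W = 0.1739 kW


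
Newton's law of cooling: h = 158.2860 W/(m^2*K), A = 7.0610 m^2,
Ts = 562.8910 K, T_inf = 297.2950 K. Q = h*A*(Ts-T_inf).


dT = 265.5960 K
Q = 158.2860 * 7.0610 * 265.5960 = 296845.3470 W

296845.3470 W


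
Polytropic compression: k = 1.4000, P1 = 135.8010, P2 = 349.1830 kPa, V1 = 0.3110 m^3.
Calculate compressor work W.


(k-1)/k = 0.2857
(P2/P1)^exp = 1.3097
W = 3.5000 * 135.8010 * 0.3110 * (1.3097 - 1) = 45.7859 kJ

45.7859 kJ


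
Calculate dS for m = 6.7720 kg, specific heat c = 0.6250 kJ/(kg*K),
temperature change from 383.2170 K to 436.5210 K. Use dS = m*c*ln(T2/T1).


T2/T1 = 1.1391
ln(T2/T1) = 0.1302
dS = 6.7720 * 0.6250 * 0.1302 = 0.5512 kJ/K

0.5512 kJ/K


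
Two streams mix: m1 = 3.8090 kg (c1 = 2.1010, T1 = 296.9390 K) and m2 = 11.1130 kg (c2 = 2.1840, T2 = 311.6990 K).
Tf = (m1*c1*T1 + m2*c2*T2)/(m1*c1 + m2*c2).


num = 9941.4980
den = 32.2735
Tf = 308.0390 K

308.0390 K


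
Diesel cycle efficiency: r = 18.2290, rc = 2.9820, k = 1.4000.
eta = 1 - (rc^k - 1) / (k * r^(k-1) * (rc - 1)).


r^(k-1) = 3.1938
rc^k = 4.6165
eta = 0.5919 = 59.1917%

59.1917%


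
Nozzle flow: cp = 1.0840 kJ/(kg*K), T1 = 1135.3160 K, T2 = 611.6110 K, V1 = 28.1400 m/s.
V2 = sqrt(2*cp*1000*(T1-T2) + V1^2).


dT = 523.7050 K
2*cp*1000*dT = 1135392.4400
V1^2 = 791.8596
V2 = sqrt(1136184.2996) = 1065.9195 m/s

1065.9195 m/s


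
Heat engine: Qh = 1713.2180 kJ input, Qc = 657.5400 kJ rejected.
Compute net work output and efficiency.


W = 1713.2180 - 657.5400 = 1055.6780 kJ
eta = 1055.6780 / 1713.2180 = 0.6162 = 61.6196%

W = 1055.6780 kJ, eta = 61.6196%


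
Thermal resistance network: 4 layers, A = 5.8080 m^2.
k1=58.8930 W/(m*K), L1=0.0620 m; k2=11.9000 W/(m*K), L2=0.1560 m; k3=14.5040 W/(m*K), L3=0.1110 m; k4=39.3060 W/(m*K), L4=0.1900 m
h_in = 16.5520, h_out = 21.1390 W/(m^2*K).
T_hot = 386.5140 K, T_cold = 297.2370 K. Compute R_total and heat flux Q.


R_conv_in = 1/(16.5520*5.8080) = 0.0104
R_1 = 0.0620/(58.8930*5.8080) = 0.0002
R_2 = 0.1560/(11.9000*5.8080) = 0.0023
R_3 = 0.1110/(14.5040*5.8080) = 0.0013
R_4 = 0.1900/(39.3060*5.8080) = 0.0008
R_conv_out = 1/(21.1390*5.8080) = 0.0081
R_total = 0.0231 K/W
Q = 89.2770 / 0.0231 = 3858.8883 W

R_total = 0.0231 K/W, Q = 3858.8883 W


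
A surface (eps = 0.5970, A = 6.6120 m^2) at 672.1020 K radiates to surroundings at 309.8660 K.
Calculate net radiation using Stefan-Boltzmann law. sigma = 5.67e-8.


T^4 = 2.0405e+11
Tsurr^4 = 9.2193e+09
Q = 0.5970 * 5.67e-8 * 6.6120 * 1.9483e+11 = 43606.5854 W

43606.5854 W


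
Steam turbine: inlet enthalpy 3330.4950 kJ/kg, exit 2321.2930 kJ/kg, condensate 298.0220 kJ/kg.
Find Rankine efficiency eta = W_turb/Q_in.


W = 1009.2020 kJ/kg
Q_in = 3032.4730 kJ/kg
eta = 0.3328 = 33.2798%

eta = 33.2798%


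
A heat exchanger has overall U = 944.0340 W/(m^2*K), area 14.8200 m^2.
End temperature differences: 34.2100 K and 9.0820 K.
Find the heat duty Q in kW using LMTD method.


LMTD = 18.9470 K
Q = 944.0340 * 14.8200 * 18.9470 = 265080.0368 W = 265.0800 kW

265.0800 kW


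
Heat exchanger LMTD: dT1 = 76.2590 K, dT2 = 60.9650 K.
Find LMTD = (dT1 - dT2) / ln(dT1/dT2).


dT1/dT2 = 1.2509
ln(dT1/dT2) = 0.2238
LMTD = 15.2940 / 0.2238 = 68.3270 K

68.3270 K


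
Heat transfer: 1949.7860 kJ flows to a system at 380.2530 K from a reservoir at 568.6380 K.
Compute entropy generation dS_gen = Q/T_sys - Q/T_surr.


dS_sys = 1949.7860/380.2530 = 5.1276 kJ/K
dS_surr = -1949.7860/568.6380 = -3.4289 kJ/K
dS_gen = 5.1276 - 3.4289 = 1.6987 kJ/K (irreversible)

dS_gen = 1.6987 kJ/K, irreversible


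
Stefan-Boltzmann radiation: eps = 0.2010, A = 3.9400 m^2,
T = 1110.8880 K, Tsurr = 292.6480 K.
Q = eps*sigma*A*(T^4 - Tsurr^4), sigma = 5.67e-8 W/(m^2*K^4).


T^4 = 1.5229e+12
Tsurr^4 = 7.3347e+09
Q = 0.2010 * 5.67e-8 * 3.9400 * 1.5156e+12 = 68054.9555 W

68054.9555 W


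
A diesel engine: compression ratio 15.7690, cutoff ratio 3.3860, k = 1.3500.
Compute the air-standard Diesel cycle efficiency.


r^(k-1) = 2.6256
rc^k = 5.1889
eta = 0.5047 = 50.4702%

50.4702%


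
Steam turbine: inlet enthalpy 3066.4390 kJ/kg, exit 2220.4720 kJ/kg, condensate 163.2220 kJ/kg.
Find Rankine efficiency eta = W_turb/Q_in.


W = 845.9670 kJ/kg
Q_in = 2903.2170 kJ/kg
eta = 0.2914 = 29.1390%

eta = 29.1390%


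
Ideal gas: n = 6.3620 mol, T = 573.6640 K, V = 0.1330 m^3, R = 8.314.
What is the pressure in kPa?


P = nRT/V = 6.3620 * 8.314 * 573.6640 / 0.1330
= 30343.1932 / 0.1330 = 228144.3095 Pa = 228.1443 kPa

228.1443 kPa


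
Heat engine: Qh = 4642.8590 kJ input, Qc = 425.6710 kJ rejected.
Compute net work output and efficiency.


W = 4642.8590 - 425.6710 = 4217.1880 kJ
eta = 4217.1880 / 4642.8590 = 0.9083 = 90.8317%

W = 4217.1880 kJ, eta = 90.8317%


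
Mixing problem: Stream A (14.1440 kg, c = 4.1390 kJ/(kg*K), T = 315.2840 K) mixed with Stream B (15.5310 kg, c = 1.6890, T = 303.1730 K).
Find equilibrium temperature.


num = 26410.1524
den = 84.7739
Tf = 311.5365 K

311.5365 K


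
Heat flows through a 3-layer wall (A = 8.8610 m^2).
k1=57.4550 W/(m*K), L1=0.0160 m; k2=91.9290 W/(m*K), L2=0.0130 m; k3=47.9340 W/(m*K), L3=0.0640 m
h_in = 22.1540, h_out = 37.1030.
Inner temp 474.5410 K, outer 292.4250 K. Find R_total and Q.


R_conv_in = 1/(22.1540*8.8610) = 0.0051
R_1 = 0.0160/(57.4550*8.8610) = 3.1427e-05
R_2 = 0.0130/(91.9290*8.8610) = 1.5959e-05
R_3 = 0.0640/(47.9340*8.8610) = 0.0002
R_conv_out = 1/(37.1030*8.8610) = 0.0030
R_total = 0.0083 K/W
Q = 182.1160 / 0.0083 = 21852.7455 W

R_total = 0.0083 K/W, Q = 21852.7455 W


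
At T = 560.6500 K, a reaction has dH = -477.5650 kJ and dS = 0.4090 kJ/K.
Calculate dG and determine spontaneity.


T*dS = 560.6500 * 0.4090 = 229.3058 kJ
dG = -477.5650 - 229.3058 = -706.8709 kJ (spontaneous)

dG = -706.8709 kJ, spontaneous


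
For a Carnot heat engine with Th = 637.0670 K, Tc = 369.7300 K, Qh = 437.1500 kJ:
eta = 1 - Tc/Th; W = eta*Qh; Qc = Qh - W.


eta = 1 - 369.7300/637.0670 = 0.4196
W = 0.4196 * 437.1500 = 183.4444 kJ
Qc = 437.1500 - 183.4444 = 253.7056 kJ

eta = 41.9637%, W = 183.4444 kJ, Qc = 253.7056 kJ


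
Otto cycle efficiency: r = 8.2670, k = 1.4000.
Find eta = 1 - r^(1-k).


r^(k-1) = 2.3278
eta = 1 - 1/2.3278 = 0.5704 = 57.0403%

57.0403%


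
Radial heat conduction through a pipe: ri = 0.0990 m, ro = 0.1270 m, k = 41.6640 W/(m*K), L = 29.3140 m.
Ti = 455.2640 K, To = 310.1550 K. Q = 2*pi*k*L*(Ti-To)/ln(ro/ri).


dT = 145.1090 K
ln(ro/ri) = 0.2491
Q = 2*pi*41.6640*29.3140*145.1090 / 0.2491 = 4470886.6755 W

4470886.6755 W


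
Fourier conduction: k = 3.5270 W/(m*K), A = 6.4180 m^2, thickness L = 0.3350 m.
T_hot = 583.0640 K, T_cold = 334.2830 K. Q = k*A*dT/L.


dT = 248.7810 K
Q = 3.5270 * 6.4180 * 248.7810 / 0.3350 = 16810.3817 W

16810.3817 W


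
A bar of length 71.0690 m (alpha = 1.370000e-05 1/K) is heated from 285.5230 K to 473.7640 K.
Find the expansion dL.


dT = 188.2410 K
dL = 1.370000e-05 * 71.0690 * 188.2410 = 0.183280 m
L_final = 71.252280 m

dL = 0.183280 m


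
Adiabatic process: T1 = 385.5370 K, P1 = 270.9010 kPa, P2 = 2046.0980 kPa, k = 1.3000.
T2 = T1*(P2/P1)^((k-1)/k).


(k-1)/k = 0.2308
(P2/P1)^exp = 1.5946
T2 = 385.5370 * 1.5946 = 614.7636 K

614.7636 K


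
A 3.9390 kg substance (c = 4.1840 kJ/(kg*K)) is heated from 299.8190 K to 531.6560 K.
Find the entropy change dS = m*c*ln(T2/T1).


T2/T1 = 1.7733
ln(T2/T1) = 0.5728
dS = 3.9390 * 4.1840 * 0.5728 = 9.4405 kJ/K

9.4405 kJ/K


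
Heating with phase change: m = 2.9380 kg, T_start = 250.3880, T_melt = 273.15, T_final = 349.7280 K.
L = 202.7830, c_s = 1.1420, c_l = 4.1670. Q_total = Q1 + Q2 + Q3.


Q1 (sensible, solid) = 2.9380 * 1.1420 * 22.7620 = 76.3710 kJ
Q2 (latent) = 2.9380 * 202.7830 = 595.7765 kJ
Q3 (sensible, liquid) = 2.9380 * 4.1670 * 76.5780 = 937.5173 kJ
Q_total = 1609.6648 kJ

1609.6648 kJ


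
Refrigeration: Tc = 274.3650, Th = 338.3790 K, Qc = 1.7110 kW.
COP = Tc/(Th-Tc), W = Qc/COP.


COP = 274.3650 / 64.0140 = 4.2860
W = 1.7110 / 4.2860 = 0.3992 kW

COP = 4.2860, W = 0.3992 kW


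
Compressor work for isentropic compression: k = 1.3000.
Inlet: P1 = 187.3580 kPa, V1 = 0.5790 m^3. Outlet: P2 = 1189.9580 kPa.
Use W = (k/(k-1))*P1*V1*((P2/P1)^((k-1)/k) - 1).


(k-1)/k = 0.2308
(P2/P1)^exp = 1.5321
W = 4.3333 * 187.3580 * 0.5790 * (1.5321 - 1) = 250.1105 kJ

250.1105 kJ


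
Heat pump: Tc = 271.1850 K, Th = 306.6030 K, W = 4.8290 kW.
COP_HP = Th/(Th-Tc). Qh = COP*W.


COP = 306.6030 / 35.4180 = 8.6567
Qh = 8.6567 * 4.8290 = 41.8032 kW

COP = 8.6567, Qh = 41.8032 kW


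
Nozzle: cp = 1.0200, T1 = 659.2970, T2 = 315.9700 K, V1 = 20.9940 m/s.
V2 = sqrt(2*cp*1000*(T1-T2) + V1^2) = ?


dT = 343.3270 K
2*cp*1000*dT = 700387.0800
V1^2 = 440.7480
V2 = sqrt(700827.8280) = 837.1546 m/s

837.1546 m/s


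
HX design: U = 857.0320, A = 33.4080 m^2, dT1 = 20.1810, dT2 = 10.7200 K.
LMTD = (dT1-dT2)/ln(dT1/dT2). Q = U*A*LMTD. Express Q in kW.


LMTD = 14.9550 K
Q = 857.0320 * 33.4080 * 14.9550 = 428187.9998 W = 428.1880 kW

428.1880 kW


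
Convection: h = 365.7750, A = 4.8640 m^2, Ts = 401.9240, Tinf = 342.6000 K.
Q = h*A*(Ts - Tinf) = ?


dT = 59.3240 K
Q = 365.7750 * 4.8640 * 59.3240 = 105545.0844 W

105545.0844 W


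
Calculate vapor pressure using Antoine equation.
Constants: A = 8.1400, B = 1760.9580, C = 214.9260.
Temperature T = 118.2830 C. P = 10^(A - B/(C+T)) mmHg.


C+T = 333.2090
B/(C+T) = 5.2848
log10(P) = 8.1400 - 5.2848 = 2.8552
P = 10^2.8552 = 716.3986 mmHg

716.3986 mmHg


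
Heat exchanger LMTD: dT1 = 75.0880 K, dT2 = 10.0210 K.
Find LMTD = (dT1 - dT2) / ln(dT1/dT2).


dT1/dT2 = 7.4931
ln(dT1/dT2) = 2.0140
LMTD = 65.0670 / 2.0140 = 32.3077 K

32.3077 K


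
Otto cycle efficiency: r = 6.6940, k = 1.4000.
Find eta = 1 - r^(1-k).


r^(k-1) = 2.1393
eta = 1 - 1/2.1393 = 0.5326 = 53.2560%

53.2560%


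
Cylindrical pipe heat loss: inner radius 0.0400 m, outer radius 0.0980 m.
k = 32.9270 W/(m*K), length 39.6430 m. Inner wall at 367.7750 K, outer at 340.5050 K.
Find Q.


dT = 27.2700 K
ln(ro/ri) = 0.8961
Q = 2*pi*32.9270*39.6430*27.2700 / 0.8961 = 249593.3494 W

249593.3494 W


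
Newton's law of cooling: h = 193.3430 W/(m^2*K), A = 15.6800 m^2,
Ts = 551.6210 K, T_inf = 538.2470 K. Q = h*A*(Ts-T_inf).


dT = 13.3740 K
Q = 193.3430 * 15.6800 * 13.3740 = 40544.8623 W

40544.8623 W


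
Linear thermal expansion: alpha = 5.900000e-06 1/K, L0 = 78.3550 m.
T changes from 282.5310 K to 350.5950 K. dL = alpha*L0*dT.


dT = 68.0640 K
dL = 5.900000e-06 * 78.3550 * 68.0640 = 0.031466 m
L_final = 78.386466 m

dL = 0.031466 m


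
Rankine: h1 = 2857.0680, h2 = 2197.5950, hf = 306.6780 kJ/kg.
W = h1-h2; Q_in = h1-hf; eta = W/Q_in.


W = 659.4730 kJ/kg
Q_in = 2550.3900 kJ/kg
eta = 0.2586 = 25.8577%

eta = 25.8577%


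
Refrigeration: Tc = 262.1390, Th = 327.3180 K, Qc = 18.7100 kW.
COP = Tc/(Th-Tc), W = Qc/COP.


COP = 262.1390 / 65.1790 = 4.0218
W = 18.7100 / 4.0218 = 4.6521 kW

COP = 4.0218, W = 4.6521 kW


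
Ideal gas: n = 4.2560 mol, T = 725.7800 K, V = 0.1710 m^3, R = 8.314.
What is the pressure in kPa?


P = nRT/V = 4.2560 * 8.314 * 725.7800 / 0.1710
= 25681.2782 / 0.1710 = 150182.9136 Pa = 150.1829 kPa

150.1829 kPa


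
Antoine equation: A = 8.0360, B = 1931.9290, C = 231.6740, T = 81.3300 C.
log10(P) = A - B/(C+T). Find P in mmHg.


C+T = 313.0040
B/(C+T) = 6.1722
log10(P) = 8.0360 - 6.1722 = 1.8638
P = 10^1.8638 = 73.0772 mmHg

73.0772 mmHg


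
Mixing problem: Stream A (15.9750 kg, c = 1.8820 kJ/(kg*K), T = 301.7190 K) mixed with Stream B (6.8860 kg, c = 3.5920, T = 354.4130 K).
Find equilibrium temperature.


num = 17837.3993
den = 54.7995
Tf = 325.5032 K

325.5032 K


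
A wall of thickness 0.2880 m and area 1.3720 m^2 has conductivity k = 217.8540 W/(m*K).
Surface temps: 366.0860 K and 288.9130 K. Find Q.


dT = 77.1730 K
Q = 217.8540 * 1.3720 * 77.1730 / 0.2880 = 80092.6282 W

80092.6282 W


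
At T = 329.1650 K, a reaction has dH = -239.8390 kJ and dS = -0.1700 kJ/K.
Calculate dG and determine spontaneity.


T*dS = 329.1650 * -0.1700 = -55.9581 kJ
dG = -239.8390 + 55.9581 = -183.8809 kJ (spontaneous)

dG = -183.8809 kJ, spontaneous


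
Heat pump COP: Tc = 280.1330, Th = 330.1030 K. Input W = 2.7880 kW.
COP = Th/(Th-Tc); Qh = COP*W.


COP = 330.1030 / 49.9700 = 6.6060
Qh = 6.6060 * 2.7880 = 18.4176 kW

COP = 6.6060, Qh = 18.4176 kW


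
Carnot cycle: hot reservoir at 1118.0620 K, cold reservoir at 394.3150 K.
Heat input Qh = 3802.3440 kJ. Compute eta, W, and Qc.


eta = 1 - 394.3150/1118.0620 = 0.6473
W = 0.6473 * 3802.3440 = 2461.3439 kJ
Qc = 3802.3440 - 2461.3439 = 1341.0001 kJ

eta = 64.7323%, W = 2461.3439 kJ, Qc = 1341.0001 kJ


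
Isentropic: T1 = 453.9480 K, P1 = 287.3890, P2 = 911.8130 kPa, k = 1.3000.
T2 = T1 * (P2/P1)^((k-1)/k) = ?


(k-1)/k = 0.2308
(P2/P1)^exp = 1.3053
T2 = 453.9480 * 1.3053 = 592.5459 K

592.5459 K


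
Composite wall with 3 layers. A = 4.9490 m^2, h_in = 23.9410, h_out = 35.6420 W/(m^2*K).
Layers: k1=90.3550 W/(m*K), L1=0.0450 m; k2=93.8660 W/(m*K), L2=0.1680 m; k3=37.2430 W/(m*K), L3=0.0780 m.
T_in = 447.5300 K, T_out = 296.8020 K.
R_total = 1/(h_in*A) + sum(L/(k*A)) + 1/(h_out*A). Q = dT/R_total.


R_conv_in = 1/(23.9410*4.9490) = 0.0084
R_1 = 0.0450/(90.3550*4.9490) = 0.0001
R_2 = 0.1680/(93.8660*4.9490) = 0.0004
R_3 = 0.0780/(37.2430*4.9490) = 0.0004
R_conv_out = 1/(35.6420*4.9490) = 0.0057
R_total = 0.0150 K/W
Q = 150.7280 / 0.0150 = 10052.1473 W

R_total = 0.0150 K/W, Q = 10052.1473 W


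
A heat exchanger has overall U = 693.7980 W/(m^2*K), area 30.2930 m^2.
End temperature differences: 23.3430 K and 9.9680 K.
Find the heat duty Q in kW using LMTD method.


LMTD = 15.7183 K
Q = 693.7980 * 30.2930 * 15.7183 = 330355.7127 W = 330.3557 kW

330.3557 kW


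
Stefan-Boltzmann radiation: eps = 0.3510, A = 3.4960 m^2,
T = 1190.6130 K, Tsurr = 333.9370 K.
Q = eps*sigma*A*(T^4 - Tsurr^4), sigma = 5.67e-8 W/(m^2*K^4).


T^4 = 2.0095e+12
Tsurr^4 = 1.2435e+10
Q = 0.3510 * 5.67e-8 * 3.4960 * 1.9970e+12 = 138946.6750 W

138946.6750 W


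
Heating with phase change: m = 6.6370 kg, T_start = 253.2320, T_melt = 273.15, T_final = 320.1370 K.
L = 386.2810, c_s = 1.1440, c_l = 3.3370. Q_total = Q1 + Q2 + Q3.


Q1 (sensible, solid) = 6.6370 * 1.1440 * 19.9180 = 151.2320 kJ
Q2 (latent) = 6.6370 * 386.2810 = 2563.7470 kJ
Q3 (sensible, liquid) = 6.6370 * 3.3370 * 46.9870 = 1040.6525 kJ
Q_total = 3755.6315 kJ

3755.6315 kJ


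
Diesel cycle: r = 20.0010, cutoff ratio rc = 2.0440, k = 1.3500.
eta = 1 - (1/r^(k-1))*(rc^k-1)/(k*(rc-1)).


r^(k-1) = 2.8534
rc^k = 2.6251
eta = 0.5959 = 59.5905%

59.5905%


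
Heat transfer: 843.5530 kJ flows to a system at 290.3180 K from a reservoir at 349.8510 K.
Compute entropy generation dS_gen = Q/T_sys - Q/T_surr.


dS_sys = 843.5530/290.3180 = 2.9056 kJ/K
dS_surr = -843.5530/349.8510 = -2.4112 kJ/K
dS_gen = 2.9056 - 2.4112 = 0.4944 kJ/K (irreversible)

dS_gen = 0.4944 kJ/K, irreversible


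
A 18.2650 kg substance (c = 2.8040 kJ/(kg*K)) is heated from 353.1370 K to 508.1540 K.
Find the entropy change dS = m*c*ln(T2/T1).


T2/T1 = 1.4390
ln(T2/T1) = 0.3639
dS = 18.2650 * 2.8040 * 0.3639 = 18.6386 kJ/K

18.6386 kJ/K


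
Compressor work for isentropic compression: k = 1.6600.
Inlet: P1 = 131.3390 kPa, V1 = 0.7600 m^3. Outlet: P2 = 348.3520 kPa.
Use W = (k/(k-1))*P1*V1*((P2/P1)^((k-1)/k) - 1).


(k-1)/k = 0.3976
(P2/P1)^exp = 1.4738
W = 2.5152 * 131.3390 * 0.7600 * (1.4738 - 1) = 118.9425 kJ

118.9425 kJ


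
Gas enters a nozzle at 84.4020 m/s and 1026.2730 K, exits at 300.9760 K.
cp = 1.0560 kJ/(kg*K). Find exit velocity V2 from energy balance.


dT = 725.2970 K
2*cp*1000*dT = 1531827.2640
V1^2 = 7123.6976
V2 = sqrt(1538950.9616) = 1240.5446 m/s

1240.5446 m/s


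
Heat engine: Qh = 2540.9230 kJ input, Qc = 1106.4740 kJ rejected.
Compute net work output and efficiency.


W = 2540.9230 - 1106.4740 = 1434.4490 kJ
eta = 1434.4490 / 2540.9230 = 0.5645 = 56.4539%

W = 1434.4490 kJ, eta = 56.4539%


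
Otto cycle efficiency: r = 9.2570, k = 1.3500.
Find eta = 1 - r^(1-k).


r^(k-1) = 2.1790
eta = 1 - 1/2.1790 = 0.5411 = 54.1082%

54.1082%


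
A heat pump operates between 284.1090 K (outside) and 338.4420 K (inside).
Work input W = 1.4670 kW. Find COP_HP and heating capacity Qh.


COP = 338.4420 / 54.3330 = 6.2290
Qh = 6.2290 * 1.4670 = 9.1380 kW

COP = 6.2290, Qh = 9.1380 kW


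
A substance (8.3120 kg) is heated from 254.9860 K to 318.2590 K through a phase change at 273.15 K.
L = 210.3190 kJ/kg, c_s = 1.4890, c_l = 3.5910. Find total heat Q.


Q1 (sensible, solid) = 8.3120 * 1.4890 * 18.1640 = 224.8080 kJ
Q2 (latent) = 8.3120 * 210.3190 = 1748.1715 kJ
Q3 (sensible, liquid) = 8.3120 * 3.5910 * 45.1090 = 1346.4311 kJ
Q_total = 3319.4106 kJ

3319.4106 kJ


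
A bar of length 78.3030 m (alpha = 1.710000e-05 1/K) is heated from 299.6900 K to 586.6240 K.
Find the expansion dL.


dT = 286.9340 K
dL = 1.710000e-05 * 78.3030 * 286.9340 = 0.384199 m
L_final = 78.687199 m

dL = 0.384199 m


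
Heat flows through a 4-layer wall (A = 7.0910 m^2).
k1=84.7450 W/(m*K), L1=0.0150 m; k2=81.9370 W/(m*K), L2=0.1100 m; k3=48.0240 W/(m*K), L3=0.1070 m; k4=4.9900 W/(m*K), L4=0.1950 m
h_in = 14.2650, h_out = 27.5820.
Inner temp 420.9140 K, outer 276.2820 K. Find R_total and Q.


R_conv_in = 1/(14.2650*7.0910) = 0.0099
R_1 = 0.0150/(84.7450*7.0910) = 2.4961e-05
R_2 = 0.1100/(81.9370*7.0910) = 0.0002
R_3 = 0.1070/(48.0240*7.0910) = 0.0003
R_4 = 0.1950/(4.9900*7.0910) = 0.0055
R_conv_out = 1/(27.5820*7.0910) = 0.0051
R_total = 0.0210 K/W
Q = 144.6320 / 0.0210 = 6874.6863 W

R_total = 0.0210 K/W, Q = 6874.6863 W


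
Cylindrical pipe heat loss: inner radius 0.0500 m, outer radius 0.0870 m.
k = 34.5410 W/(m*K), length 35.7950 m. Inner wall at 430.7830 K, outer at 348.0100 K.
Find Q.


dT = 82.7730 K
ln(ro/ri) = 0.5539
Q = 2*pi*34.5410*35.7950*82.7730 / 0.5539 = 1160930.2964 W

1160930.2964 W


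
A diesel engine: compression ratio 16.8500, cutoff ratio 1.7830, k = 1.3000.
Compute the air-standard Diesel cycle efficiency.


r^(k-1) = 2.3334
rc^k = 2.1208
eta = 0.5281 = 52.8114%

52.8114%


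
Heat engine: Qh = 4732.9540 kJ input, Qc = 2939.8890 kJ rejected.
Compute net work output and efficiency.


W = 4732.9540 - 2939.8890 = 1793.0650 kJ
eta = 1793.0650 / 4732.9540 = 0.3788 = 37.8847%

W = 1793.0650 kJ, eta = 37.8847%


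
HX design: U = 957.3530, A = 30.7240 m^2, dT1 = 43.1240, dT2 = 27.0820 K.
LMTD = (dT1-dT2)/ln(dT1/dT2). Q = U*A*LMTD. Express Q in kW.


LMTD = 34.4833 K
Q = 957.3530 * 30.7240 * 34.4833 = 1014282.5853 W = 1014.2826 kW

1014.2826 kW


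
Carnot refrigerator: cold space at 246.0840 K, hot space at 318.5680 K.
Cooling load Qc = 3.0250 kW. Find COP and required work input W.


COP = 246.0840 / 72.4840 = 3.3950
W = 3.0250 / 3.3950 = 0.8910 kW

COP = 3.3950, W = 0.8910 kW


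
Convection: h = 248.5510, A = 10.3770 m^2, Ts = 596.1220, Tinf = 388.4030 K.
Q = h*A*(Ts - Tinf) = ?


dT = 207.7190 K
Q = 248.5510 * 10.3770 * 207.7190 = 535751.6962 W

535751.6962 W


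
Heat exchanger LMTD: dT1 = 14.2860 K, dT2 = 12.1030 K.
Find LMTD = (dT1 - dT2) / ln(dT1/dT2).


dT1/dT2 = 1.1804
ln(dT1/dT2) = 0.1658
LMTD = 2.1830 / 0.1658 = 13.1643 K

13.1643 K


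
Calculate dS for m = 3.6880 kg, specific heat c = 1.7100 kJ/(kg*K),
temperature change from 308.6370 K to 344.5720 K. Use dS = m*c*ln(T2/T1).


T2/T1 = 1.1164
ln(T2/T1) = 0.1101
dS = 3.6880 * 1.7100 * 0.1101 = 0.6946 kJ/K

0.6946 kJ/K


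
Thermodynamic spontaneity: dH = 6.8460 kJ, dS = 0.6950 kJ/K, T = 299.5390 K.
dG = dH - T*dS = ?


T*dS = 299.5390 * 0.6950 = 208.1796 kJ
dG = 6.8460 - 208.1796 = -201.3336 kJ (spontaneous)

dG = -201.3336 kJ, spontaneous


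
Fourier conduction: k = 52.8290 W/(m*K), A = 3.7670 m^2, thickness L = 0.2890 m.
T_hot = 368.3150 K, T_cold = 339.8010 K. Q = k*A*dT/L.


dT = 28.5140 K
Q = 52.8290 * 3.7670 * 28.5140 / 0.2890 = 19634.8828 W

19634.8828 W


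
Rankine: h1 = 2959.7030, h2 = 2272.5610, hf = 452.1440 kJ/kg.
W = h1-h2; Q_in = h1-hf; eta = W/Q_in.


W = 687.1420 kJ/kg
Q_in = 2507.5590 kJ/kg
eta = 0.2740 = 27.4028%

eta = 27.4028%


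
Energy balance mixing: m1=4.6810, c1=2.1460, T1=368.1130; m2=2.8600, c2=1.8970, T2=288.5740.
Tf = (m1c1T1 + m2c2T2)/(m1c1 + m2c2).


num = 5263.4871
den = 15.4708
Tf = 340.2197 K

340.2197 K


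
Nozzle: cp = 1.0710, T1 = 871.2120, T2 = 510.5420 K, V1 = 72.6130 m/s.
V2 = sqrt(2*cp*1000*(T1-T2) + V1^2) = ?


dT = 360.6700 K
2*cp*1000*dT = 772555.1400
V1^2 = 5272.6478
V2 = sqrt(777827.7878) = 881.9455 m/s

881.9455 m/s


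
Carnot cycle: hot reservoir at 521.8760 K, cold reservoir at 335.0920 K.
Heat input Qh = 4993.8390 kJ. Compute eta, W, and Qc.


eta = 1 - 335.0920/521.8760 = 0.3579
W = 0.3579 * 4993.8390 = 1787.3388 kJ
Qc = 4993.8390 - 1787.3388 = 3206.5002 kJ

eta = 35.7909%, W = 1787.3388 kJ, Qc = 3206.5002 kJ


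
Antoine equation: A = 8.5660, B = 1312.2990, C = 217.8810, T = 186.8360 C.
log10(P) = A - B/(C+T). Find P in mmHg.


C+T = 404.7170
B/(C+T) = 3.2425
log10(P) = 8.5660 - 3.2425 = 5.3235
P = 10^5.3235 = 210615.2440 mmHg

210615.2440 mmHg


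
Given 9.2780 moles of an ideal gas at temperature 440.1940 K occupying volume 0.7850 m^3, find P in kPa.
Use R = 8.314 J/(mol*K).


P = nRT/V = 9.2780 * 8.314 * 440.1940 / 0.7850
= 33955.3731 / 0.7850 = 43255.2524 Pa = 43.2553 kPa

43.2553 kPa


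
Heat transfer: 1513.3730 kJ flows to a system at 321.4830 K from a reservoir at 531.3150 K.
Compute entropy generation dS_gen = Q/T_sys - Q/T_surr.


dS_sys = 1513.3730/321.4830 = 4.7075 kJ/K
dS_surr = -1513.3730/531.3150 = -2.8484 kJ/K
dS_gen = 4.7075 - 2.8484 = 1.8591 kJ/K (irreversible)

dS_gen = 1.8591 kJ/K, irreversible


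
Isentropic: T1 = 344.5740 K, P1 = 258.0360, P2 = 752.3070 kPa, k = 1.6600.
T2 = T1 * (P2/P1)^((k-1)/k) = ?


(k-1)/k = 0.3976
(P2/P1)^exp = 1.5303
T2 = 344.5740 * 1.5303 = 527.2889 K

527.2889 K


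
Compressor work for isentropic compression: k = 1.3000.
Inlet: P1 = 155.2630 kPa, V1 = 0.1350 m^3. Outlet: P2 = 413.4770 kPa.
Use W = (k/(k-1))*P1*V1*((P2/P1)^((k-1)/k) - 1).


(k-1)/k = 0.2308
(P2/P1)^exp = 1.2536
W = 4.3333 * 155.2630 * 0.1350 * (1.2536 - 1) = 23.0359 kJ

23.0359 kJ


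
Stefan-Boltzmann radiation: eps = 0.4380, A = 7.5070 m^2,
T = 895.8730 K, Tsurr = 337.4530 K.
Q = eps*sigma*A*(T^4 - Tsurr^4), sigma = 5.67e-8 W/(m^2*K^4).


T^4 = 6.4415e+11
Tsurr^4 = 1.2967e+10
Q = 0.4380 * 5.67e-8 * 7.5070 * 6.3118e+11 = 117673.1430 W

117673.1430 W


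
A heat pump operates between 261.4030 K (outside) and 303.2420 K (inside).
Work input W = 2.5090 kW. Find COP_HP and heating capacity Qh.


COP = 303.2420 / 41.8390 = 7.2478
Qh = 7.2478 * 2.5090 = 18.1848 kW

COP = 7.2478, Qh = 18.1848 kW


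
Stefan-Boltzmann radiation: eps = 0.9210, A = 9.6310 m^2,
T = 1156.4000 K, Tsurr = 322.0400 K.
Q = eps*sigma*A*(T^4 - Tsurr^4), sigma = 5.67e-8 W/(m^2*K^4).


T^4 = 1.7883e+12
Tsurr^4 = 1.0756e+10
Q = 0.9210 * 5.67e-8 * 9.6310 * 1.7775e+12 = 893977.1290 W

893977.1290 W


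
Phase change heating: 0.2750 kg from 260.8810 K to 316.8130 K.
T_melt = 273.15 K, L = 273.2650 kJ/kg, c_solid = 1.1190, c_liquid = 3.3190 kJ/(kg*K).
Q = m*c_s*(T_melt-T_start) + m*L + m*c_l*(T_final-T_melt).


Q1 (sensible, solid) = 0.2750 * 1.1190 * 12.2690 = 3.7755 kJ
Q2 (latent) = 0.2750 * 273.2650 = 75.1479 kJ
Q3 (sensible, liquid) = 0.2750 * 3.3190 * 43.6630 = 39.8523 kJ
Q_total = 118.7757 kJ

118.7757 kJ


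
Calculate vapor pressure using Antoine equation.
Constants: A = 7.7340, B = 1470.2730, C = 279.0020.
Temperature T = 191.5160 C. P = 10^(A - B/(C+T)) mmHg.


C+T = 470.5180
B/(C+T) = 3.1248
log10(P) = 7.7340 - 3.1248 = 4.6092
P = 10^4.6092 = 40663.3823 mmHg

40663.3823 mmHg


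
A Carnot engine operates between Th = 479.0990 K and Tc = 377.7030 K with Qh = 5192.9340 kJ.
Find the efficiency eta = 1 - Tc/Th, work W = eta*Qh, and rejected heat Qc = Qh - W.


eta = 1 - 377.7030/479.0990 = 0.2116
W = 0.2116 * 5192.9340 = 1099.0270 kJ
Qc = 5192.9340 - 1099.0270 = 4093.9070 kJ

eta = 21.1639%, W = 1099.0270 kJ, Qc = 4093.9070 kJ


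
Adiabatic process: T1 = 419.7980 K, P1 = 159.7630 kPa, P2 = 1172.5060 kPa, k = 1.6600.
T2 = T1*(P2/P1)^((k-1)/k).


(k-1)/k = 0.3976
(P2/P1)^exp = 2.2089
T2 = 419.7980 * 2.2089 = 927.2782 K

927.2782 K


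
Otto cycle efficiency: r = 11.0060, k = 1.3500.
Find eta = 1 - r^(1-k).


r^(k-1) = 2.3151
eta = 1 - 1/2.3151 = 0.5681 = 56.8054%

56.8054%


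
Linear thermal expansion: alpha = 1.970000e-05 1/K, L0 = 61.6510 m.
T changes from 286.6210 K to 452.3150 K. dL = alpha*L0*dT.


dT = 165.6940 K
dL = 1.970000e-05 * 61.6510 * 165.6940 = 0.201239 m
L_final = 61.852239 m

dL = 0.201239 m


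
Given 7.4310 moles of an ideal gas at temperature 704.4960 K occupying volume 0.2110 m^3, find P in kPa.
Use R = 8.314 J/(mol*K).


P = nRT/V = 7.4310 * 8.314 * 704.4960 / 0.2110
= 43524.7027 / 0.2110 = 206278.2117 Pa = 206.2782 kPa

206.2782 kPa


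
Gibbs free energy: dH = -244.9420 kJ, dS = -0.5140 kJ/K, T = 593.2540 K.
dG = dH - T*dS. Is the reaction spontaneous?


T*dS = 593.2540 * -0.5140 = -304.9326 kJ
dG = -244.9420 + 304.9326 = 59.9906 kJ (non-spontaneous)

dG = 59.9906 kJ, non-spontaneous


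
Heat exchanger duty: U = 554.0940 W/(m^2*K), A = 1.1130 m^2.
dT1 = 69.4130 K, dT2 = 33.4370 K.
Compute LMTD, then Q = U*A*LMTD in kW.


LMTD = 49.2545 K
Q = 554.0940 * 1.1130 * 49.2545 = 30375.5481 W = 30.3755 kW

30.3755 kW


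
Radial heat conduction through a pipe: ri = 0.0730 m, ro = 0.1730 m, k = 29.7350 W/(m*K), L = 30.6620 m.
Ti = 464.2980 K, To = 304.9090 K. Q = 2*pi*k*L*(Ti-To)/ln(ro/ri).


dT = 159.3890 K
ln(ro/ri) = 0.8628
Q = 2*pi*29.7350*30.6620*159.3890 / 0.8628 = 1058230.6005 W

1058230.6005 W


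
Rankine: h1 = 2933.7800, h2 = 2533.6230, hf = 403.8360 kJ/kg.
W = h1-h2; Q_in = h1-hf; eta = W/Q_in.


W = 400.1570 kJ/kg
Q_in = 2529.9440 kJ/kg
eta = 0.1582 = 15.8168%

eta = 15.8168%


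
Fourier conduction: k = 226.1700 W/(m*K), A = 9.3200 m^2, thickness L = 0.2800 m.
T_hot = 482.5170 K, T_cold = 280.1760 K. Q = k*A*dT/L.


dT = 202.3410 K
Q = 226.1700 * 9.3200 * 202.3410 / 0.2800 = 1523269.5864 W

1523269.5864 W


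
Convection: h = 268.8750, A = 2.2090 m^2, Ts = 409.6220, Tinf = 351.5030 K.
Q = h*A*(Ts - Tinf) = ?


dT = 58.1190 K
Q = 268.8750 * 2.2090 * 58.1190 = 34519.4822 W

34519.4822 W


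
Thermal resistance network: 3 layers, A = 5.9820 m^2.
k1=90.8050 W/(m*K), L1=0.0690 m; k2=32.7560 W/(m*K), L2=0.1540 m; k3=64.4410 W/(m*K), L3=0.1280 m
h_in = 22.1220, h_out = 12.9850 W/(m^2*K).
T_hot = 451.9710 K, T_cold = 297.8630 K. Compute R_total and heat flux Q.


R_conv_in = 1/(22.1220*5.9820) = 0.0076
R_1 = 0.0690/(90.8050*5.9820) = 0.0001
R_2 = 0.1540/(32.7560*5.9820) = 0.0008
R_3 = 0.1280/(64.4410*5.9820) = 0.0003
R_conv_out = 1/(12.9850*5.9820) = 0.0129
R_total = 0.0217 K/W
Q = 154.1080 / 0.0217 = 7109.7467 W

R_total = 0.0217 K/W, Q = 7109.7467 W


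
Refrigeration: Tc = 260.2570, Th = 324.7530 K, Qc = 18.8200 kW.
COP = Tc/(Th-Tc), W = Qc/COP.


COP = 260.2570 / 64.4960 = 4.0352
W = 18.8200 / 4.0352 = 4.6639 kW

COP = 4.0352, W = 4.6639 kW


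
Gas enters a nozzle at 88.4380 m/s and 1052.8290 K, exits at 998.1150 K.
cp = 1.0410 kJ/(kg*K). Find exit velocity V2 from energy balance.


dT = 54.7140 K
2*cp*1000*dT = 113914.5480
V1^2 = 7821.2798
V2 = sqrt(121735.8278) = 348.9066 m/s

348.9066 m/s


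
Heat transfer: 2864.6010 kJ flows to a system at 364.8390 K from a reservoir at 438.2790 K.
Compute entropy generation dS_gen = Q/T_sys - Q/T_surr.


dS_sys = 2864.6010/364.8390 = 7.8517 kJ/K
dS_surr = -2864.6010/438.2790 = -6.5360 kJ/K
dS_gen = 7.8517 - 6.5360 = 1.3157 kJ/K (irreversible)

dS_gen = 1.3157 kJ/K, irreversible


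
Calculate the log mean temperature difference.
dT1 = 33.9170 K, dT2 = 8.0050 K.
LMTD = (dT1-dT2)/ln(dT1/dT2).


dT1/dT2 = 4.2370
ln(dT1/dT2) = 1.4439
LMTD = 25.9120 / 1.4439 = 17.9465 K

17.9465 K


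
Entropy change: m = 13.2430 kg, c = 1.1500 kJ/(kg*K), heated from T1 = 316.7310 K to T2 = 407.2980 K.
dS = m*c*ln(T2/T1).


T2/T1 = 1.2859
ln(T2/T1) = 0.2515
dS = 13.2430 * 1.1500 * 0.2515 = 3.8301 kJ/K

3.8301 kJ/K


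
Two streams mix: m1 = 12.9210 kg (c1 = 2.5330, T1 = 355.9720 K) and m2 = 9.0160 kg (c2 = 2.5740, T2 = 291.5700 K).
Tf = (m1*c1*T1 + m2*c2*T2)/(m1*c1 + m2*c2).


num = 18417.0881
den = 55.9361
Tf = 329.2524 K

329.2524 K


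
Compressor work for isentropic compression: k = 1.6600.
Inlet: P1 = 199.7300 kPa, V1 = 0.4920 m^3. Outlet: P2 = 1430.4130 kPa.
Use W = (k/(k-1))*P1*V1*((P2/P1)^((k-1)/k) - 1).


(k-1)/k = 0.3976
(P2/P1)^exp = 2.1875
W = 2.5152 * 199.7300 * 0.4920 * (2.1875 - 1) = 293.4973 kJ

293.4973 kJ


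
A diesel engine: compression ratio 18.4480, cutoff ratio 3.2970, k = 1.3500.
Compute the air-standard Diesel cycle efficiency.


r^(k-1) = 2.7738
rc^k = 5.0057
eta = 0.5343 = 53.4311%

53.4311%


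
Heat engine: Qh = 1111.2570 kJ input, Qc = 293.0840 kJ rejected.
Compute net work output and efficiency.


W = 1111.2570 - 293.0840 = 818.1730 kJ
eta = 818.1730 / 1111.2570 = 0.7363 = 73.6259%

W = 818.1730 kJ, eta = 73.6259%


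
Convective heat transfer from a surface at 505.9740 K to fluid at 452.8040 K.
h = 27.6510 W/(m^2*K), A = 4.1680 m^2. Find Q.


dT = 53.1700 K
Q = 27.6510 * 4.1680 * 53.1700 = 6127.8089 W

6127.8089 W


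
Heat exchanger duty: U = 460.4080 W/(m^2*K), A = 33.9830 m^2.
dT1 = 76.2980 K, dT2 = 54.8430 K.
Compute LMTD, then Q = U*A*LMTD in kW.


LMTD = 64.9812 K
Q = 460.4080 * 33.9830 * 64.9812 = 1016699.5572 W = 1016.6996 kW

1016.6996 kW


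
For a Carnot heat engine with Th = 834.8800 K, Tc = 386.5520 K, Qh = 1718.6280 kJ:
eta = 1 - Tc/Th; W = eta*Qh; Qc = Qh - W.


eta = 1 - 386.5520/834.8800 = 0.5370
W = 0.5370 * 1718.6280 = 922.8980 kJ
Qc = 1718.6280 - 922.8980 = 795.7300 kJ

eta = 53.6997%, W = 922.8980 kJ, Qc = 795.7300 kJ


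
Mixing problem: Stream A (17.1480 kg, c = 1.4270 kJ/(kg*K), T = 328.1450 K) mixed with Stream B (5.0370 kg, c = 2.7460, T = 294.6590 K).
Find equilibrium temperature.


num = 12105.3785
den = 38.3018
Tf = 316.0525 K

316.0525 K


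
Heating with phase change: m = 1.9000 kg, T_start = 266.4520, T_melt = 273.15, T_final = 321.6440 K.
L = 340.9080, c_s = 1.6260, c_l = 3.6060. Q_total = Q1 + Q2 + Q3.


Q1 (sensible, solid) = 1.9000 * 1.6260 * 6.6980 = 20.6928 kJ
Q2 (latent) = 1.9000 * 340.9080 = 647.7252 kJ
Q3 (sensible, liquid) = 1.9000 * 3.6060 * 48.4940 = 332.2518 kJ
Q_total = 1000.6698 kJ

1000.6698 kJ


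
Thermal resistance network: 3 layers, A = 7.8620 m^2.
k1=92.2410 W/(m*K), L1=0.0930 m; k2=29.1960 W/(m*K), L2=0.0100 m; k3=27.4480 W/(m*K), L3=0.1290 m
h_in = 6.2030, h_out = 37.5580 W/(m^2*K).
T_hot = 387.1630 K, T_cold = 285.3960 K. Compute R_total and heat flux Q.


R_conv_in = 1/(6.2030*7.8620) = 0.0205
R_1 = 0.0930/(92.2410*7.8620) = 0.0001
R_2 = 0.0100/(29.1960*7.8620) = 4.3566e-05
R_3 = 0.1290/(27.4480*7.8620) = 0.0006
R_conv_out = 1/(37.5580*7.8620) = 0.0034
R_total = 0.0247 K/W
Q = 101.7670 / 0.0247 = 4126.5615 W

R_total = 0.0247 K/W, Q = 4126.5615 W


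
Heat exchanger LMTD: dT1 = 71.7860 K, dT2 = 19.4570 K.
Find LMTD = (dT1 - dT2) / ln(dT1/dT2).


dT1/dT2 = 3.6895
ln(dT1/dT2) = 1.3055
LMTD = 52.3290 / 1.3055 = 40.0840 K

40.0840 K


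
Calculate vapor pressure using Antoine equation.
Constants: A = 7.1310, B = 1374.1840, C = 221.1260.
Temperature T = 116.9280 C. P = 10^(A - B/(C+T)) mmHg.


C+T = 338.0540
B/(C+T) = 4.0650
log10(P) = 7.1310 - 4.0650 = 3.0660
P = 10^3.0660 = 1164.1697 mmHg

1164.1697 mmHg


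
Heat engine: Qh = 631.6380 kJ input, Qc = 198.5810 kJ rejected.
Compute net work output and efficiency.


W = 631.6380 - 198.5810 = 433.0570 kJ
eta = 433.0570 / 631.6380 = 0.6856 = 68.5609%

W = 433.0570 kJ, eta = 68.5609%


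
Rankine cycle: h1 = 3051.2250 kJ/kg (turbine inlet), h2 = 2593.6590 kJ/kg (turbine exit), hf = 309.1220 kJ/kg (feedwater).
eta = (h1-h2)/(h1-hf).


W = 457.5660 kJ/kg
Q_in = 2742.1030 kJ/kg
eta = 0.1669 = 16.6867%

eta = 16.6867%


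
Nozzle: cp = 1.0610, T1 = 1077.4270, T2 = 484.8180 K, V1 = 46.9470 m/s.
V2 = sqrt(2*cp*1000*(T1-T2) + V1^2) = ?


dT = 592.6090 K
2*cp*1000*dT = 1257516.2980
V1^2 = 2204.0208
V2 = sqrt(1259720.3188) = 1122.3726 m/s

1122.3726 m/s


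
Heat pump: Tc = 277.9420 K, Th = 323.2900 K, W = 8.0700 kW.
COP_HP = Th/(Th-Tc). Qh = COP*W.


COP = 323.2900 / 45.3480 = 7.1291
Qh = 7.1291 * 8.0700 = 57.5318 kW

COP = 7.1291, Qh = 57.5318 kW


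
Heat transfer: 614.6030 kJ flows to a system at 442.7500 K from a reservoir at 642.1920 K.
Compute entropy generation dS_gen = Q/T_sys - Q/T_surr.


dS_sys = 614.6030/442.7500 = 1.3881 kJ/K
dS_surr = -614.6030/642.1920 = -0.9570 kJ/K
dS_gen = 1.3881 - 0.9570 = 0.4311 kJ/K (irreversible)

dS_gen = 0.4311 kJ/K, irreversible


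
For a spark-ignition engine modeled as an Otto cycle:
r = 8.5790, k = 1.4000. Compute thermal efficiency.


r^(k-1) = 2.3625
eta = 1 - 1/2.3625 = 0.5767 = 57.6722%

57.6722%


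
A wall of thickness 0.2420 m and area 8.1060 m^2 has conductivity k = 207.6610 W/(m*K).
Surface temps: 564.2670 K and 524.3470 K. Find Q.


dT = 39.9200 K
Q = 207.6610 * 8.1060 * 39.9200 / 0.2420 = 277674.9530 W

277674.9530 W


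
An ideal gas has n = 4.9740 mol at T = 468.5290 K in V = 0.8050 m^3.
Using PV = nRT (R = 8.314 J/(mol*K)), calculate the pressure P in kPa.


P = nRT/V = 4.9740 * 8.314 * 468.5290 / 0.8050
= 19375.4714 / 0.8050 = 24068.9086 Pa = 24.0689 kPa

24.0689 kPa


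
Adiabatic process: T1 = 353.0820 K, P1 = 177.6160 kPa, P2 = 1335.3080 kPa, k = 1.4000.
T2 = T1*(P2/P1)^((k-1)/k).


(k-1)/k = 0.2857
(P2/P1)^exp = 1.7796
T2 = 353.0820 * 1.7796 = 628.3327 K

628.3327 K


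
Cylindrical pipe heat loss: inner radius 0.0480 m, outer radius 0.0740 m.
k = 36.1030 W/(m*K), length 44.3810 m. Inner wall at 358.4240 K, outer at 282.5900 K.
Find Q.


dT = 75.8340 K
ln(ro/ri) = 0.4329
Q = 2*pi*36.1030*44.3810*75.8340 / 0.4329 = 1763732.2522 W

1763732.2522 W


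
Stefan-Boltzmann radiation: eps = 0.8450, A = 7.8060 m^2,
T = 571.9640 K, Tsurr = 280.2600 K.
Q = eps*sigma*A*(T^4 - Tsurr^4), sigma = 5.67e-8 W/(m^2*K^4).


T^4 = 1.0702e+11
Tsurr^4 = 6.1694e+09
Q = 0.8450 * 5.67e-8 * 7.8060 * 1.0085e+11 = 37718.7369 W

37718.7369 W


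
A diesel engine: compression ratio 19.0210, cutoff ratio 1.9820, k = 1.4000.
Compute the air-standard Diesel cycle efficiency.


r^(k-1) = 3.2486
rc^k = 2.6058
eta = 0.6404 = 64.0445%

64.0445%


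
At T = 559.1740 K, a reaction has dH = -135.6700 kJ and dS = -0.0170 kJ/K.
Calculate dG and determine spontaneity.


T*dS = 559.1740 * -0.0170 = -9.5060 kJ
dG = -135.6700 + 9.5060 = -126.1640 kJ (spontaneous)

dG = -126.1640 kJ, spontaneous


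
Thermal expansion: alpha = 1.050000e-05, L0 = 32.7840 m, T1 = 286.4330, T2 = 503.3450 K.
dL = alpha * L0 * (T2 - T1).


dT = 216.9120 K
dL = 1.050000e-05 * 32.7840 * 216.9120 = 0.074668 m
L_final = 32.858668 m

dL = 0.074668 m


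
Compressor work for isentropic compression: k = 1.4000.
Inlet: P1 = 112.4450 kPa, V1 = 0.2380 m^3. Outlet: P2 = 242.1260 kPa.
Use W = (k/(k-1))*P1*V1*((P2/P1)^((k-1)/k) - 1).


(k-1)/k = 0.2857
(P2/P1)^exp = 1.2450
W = 3.5000 * 112.4450 * 0.2380 * (1.2450 - 1) = 22.9490 kJ

22.9490 kJ


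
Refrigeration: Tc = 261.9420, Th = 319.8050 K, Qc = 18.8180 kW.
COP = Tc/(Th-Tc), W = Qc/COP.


COP = 261.9420 / 57.8630 = 4.5269
W = 18.8180 / 4.5269 = 4.1569 kW

COP = 4.5269, W = 4.1569 kW


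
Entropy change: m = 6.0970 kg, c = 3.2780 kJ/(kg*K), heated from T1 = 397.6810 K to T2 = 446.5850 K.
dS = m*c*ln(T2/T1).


T2/T1 = 1.1230
ln(T2/T1) = 0.1160
dS = 6.0970 * 3.2780 * 0.1160 = 2.3180 kJ/K

2.3180 kJ/K


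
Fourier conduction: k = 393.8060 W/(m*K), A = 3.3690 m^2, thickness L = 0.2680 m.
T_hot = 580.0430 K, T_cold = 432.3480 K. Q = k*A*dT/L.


dT = 147.6950 K
Q = 393.8060 * 3.3690 * 147.6950 / 0.2680 = 731163.2235 W

731163.2235 W


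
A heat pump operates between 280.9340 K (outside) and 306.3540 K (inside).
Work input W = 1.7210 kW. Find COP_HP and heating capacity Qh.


COP = 306.3540 / 25.4200 = 12.0517
Qh = 12.0517 * 1.7210 = 20.7410 kW

COP = 12.0517, Qh = 20.7410 kW


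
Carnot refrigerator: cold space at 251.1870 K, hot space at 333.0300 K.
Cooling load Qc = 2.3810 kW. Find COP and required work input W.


COP = 251.1870 / 81.8430 = 3.0691
W = 2.3810 / 3.0691 = 0.7758 kW

COP = 3.0691, W = 0.7758 kW


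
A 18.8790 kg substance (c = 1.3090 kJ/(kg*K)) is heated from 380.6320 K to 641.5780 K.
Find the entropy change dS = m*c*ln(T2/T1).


T2/T1 = 1.6856
ln(T2/T1) = 0.5221
dS = 18.8790 * 1.3090 * 0.5221 = 12.9024 kJ/K

12.9024 kJ/K


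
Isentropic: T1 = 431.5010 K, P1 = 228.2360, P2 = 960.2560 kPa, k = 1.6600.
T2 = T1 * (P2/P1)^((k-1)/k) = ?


(k-1)/k = 0.3976
(P2/P1)^exp = 1.7705
T2 = 431.5010 * 1.7705 = 763.9753 K

763.9753 K
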